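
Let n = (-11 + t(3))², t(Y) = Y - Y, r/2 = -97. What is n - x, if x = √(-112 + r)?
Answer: 121 - 3*I*√34 ≈ 121.0 - 17.493*I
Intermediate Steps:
r = -194 (r = 2*(-97) = -194)
t(Y) = 0
x = 3*I*√34 (x = √(-112 - 194) = √(-306) = 3*I*√34 ≈ 17.493*I)
n = 121 (n = (-11 + 0)² = (-11)² = 121)
n - x = 121 - 3*I*√34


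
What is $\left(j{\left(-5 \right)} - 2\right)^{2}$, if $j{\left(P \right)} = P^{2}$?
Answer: $529$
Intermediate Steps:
$\left(j{\left(-5 \right)} - 2\right)^{2} = \left(\left(-5\right)^{2} - 2\right)^{2} = \left(25 - 2\right)^{2} = 23^{2} = 529$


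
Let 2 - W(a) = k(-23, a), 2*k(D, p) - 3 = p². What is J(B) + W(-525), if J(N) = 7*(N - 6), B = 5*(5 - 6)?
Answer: -137889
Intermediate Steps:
B = -5 (B = 5*(-1) = -5)
J(N) = -42 + 7*N (J(N) = 7*(-6 + N) = -42 + 7*N)
k(D, p) = 3/2 + p²/2
W(a) = ½ - a²/2 (W(a) = 2 - (3/2 + a²/2) = 2 + (-3/2 - a²/2) = ½ - a²/2)
J(B) + W(-525) = (-42 + 7*(-5)) + (½ - ½*(-525)²) = (-42 - 35) + (½ - ½*275625) = -77 + (½ - 275625/2) = -77 - 137812 = -137889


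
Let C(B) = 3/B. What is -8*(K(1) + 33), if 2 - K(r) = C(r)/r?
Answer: -256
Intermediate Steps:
K(r) = 2 - 3/r² (K(r) = 2 - 3/r/r = 2 - 3/r²)
-8*(K(1) + 33) = -8*((2 - 3/1²) + 33) = -8*((2 - 3*1) + 33) = -8*((2 - 3) + 33) = -8*(-1 + 33) = -8*32 = -256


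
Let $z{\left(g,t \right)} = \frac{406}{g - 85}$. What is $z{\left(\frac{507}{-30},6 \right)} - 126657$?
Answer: $- \frac{129067543}{1019} \approx -1.2666 \cdot 10^{5}$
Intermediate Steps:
$z{\left(g,t \right)} = \frac{406}{-85 + g}$ ($z{\left(g,t \right)} = \frac{406}{g - 85} = \frac{406}{-85 + g}$)
$z{\left(\frac{507}{-30},6 \right)} - 126657 = \frac{406}{-85 + \frac{507}{-30}} - 126657 = \frac{406}{-85 + 507 \left(- \frac{1}{30}\right)} - 126657 = \frac{406}{-85 - \frac{169}{10}} - 126657 = \frac{406}{- \frac{1019}{10}} - 126657 = 406 \left(- \frac{10}{1019}\right) - 126657 = - \frac{4060}{1019} - 126657 = - \frac{129067543}{1019}$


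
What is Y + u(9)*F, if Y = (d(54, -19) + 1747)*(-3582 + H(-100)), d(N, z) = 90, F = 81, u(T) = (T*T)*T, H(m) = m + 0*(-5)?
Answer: -6704785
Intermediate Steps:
H(m) = m (H(m) = m + 0 = m)
u(T) = T³ (u(T) = T²*T = T³)
Y = -6763834 (Y = (90 + 1747)*(-3582 - 100) = 1837*(-3682) = -6763834)
Y + u(9)*F = -6763834 + 9³*81 = -6763834 + 729*81 = -6763834 + 59049 = -6704785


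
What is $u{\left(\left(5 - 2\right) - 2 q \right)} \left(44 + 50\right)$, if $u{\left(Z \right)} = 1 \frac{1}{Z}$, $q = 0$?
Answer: $\frac{94}{3} \approx 31.333$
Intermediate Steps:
$u{\left(Z \right)} = \frac{1}{Z}$
$u{\left(\left(5 - 2\right) - 2 q \right)} \left(44 + 50\right) = \frac{44 + 50}{\left(5 - 2\right) - 0} = \frac{1}{\left(5 - 2\right) + 0} \cdot 94 = \frac{1}{3 + 0} \cdot 94 = \frac{1}{3} \cdot 94 = \frac{94}{3}$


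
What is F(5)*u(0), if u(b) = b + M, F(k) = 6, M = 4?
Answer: 24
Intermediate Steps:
u(b) = 4 + b (u(b) = b + 4 = 4 + b)
F(5)*u(0) = 6*(4 + 0) = 6*4 = 24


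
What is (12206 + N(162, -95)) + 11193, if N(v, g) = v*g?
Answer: 8009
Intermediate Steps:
N(v, g) = g*v
(12206 + N(162, -95)) + 11193 = (12206 - 95*162) + 11193 = (12206 - 15390) + 11193 = -3184 + 11193 = 8009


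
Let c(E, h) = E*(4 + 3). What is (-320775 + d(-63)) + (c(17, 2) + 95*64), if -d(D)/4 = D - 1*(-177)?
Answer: -315032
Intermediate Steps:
c(E, h) = 7*E (c(E, h) = E*7 = 7*E)
d(D) = -708 - 4*D (d(D) = -4*(D - 1*(-177)) = -4*(D + 177) = -4*(177 + D) = -708 - 4*D)
(-320775 + d(-63)) + (c(17, 2) + 95*64) = (-320775 + (-708 - 4*(-63))) + (7*17 + 95*64) = (-320775 + (-708 + 252)) + (119 + 6080) = (-320775 - 456) + 6199 = -321231 + 6199 = -315032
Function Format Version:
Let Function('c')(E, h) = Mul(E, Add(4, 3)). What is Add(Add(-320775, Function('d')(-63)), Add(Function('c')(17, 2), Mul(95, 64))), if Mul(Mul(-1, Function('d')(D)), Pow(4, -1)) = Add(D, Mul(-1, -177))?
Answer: -315032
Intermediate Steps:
Function('c')(E, h) = Mul(7, E) (Function('c')(E, h) = Mul(E, 7) = Mul(7, E))
Function('d')(D) = Add(-708, Mul(-4, D)) (Function('d')(D) = Mul(-4, Add(D, Mul(-1, -177))) = Mul(-4, Add(D, 177)) = Mul(-4, Add(177, D)) = Add(-708, Mul(-4, D)))
Add(Add(-320775, Function('d')(-63)), Add(Function('c')(17, 2), Mul(95, 64))) = Add(Add(-320775, Add(-708, Mul(-4, -63))), Add(Mul(7, 17), Mul(95, 64))) = Add(Add(-320775, Add(-708, 252)), Add(119, 6080)) = Add(Add(-320775, -456), 6199) = Add(-321231, 6199) = -315032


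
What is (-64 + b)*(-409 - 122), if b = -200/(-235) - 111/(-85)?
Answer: 131190453/3995 ≈ 32839.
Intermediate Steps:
b = 8617/3995 (b = -200*(-1/235) - 111*(-1/85) = 40/47 + 111/85 = 8617/3995 ≈ 2.1569)
(-64 + b)*(-409 - 122) = (-64 + 8617/3995)*(-409 - 122) = -247063/3995*(-531) = 131190453/3995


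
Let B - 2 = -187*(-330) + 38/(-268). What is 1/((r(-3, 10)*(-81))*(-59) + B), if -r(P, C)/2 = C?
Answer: -134/4538331 ≈ -2.9526e-5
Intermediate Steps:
r(P, C) = -2*C
B = 8269389/134 (B = 2 + (-187*(-330) + 38/(-268)) = 2 + (61710 + 38*(-1/268)) = 2 + (61710 - 19/134) = 2 + 8269121/134 = 8269389/134 ≈ 61712.)
1/((r(-3, 10)*(-81))*(-59) + B) = 1/((-2*10*(-81))*(-59) + 8269389/134) = 1/(-20*(-81)*(-59) + 8269389/134) = 1/(1620*(-59) + 8269389/134) = 1/(-95580 + 8269389/134) = 1/(-4538331/134) = -134/4538331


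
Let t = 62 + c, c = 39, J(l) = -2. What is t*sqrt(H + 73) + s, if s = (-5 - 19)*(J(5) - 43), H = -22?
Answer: 1080 + 101*sqrt(51) ≈ 1801.3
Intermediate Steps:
t = 101 (t = 62 + 39 = 101)
s = 1080 (s = (-5 - 19)*(-2 - 43) = -24*(-45) = 1080)
t*sqrt(H + 73) + s = 101*sqrt(-22 + 73) + 1080 = 101*sqrt(51) + 1080 = 1080 + 101*sqrt(51)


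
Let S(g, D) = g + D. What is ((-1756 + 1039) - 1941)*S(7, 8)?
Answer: -39870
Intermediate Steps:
S(g, D) = D + g
((-1756 + 1039) - 1941)*S(7, 8) = ((-1756 + 1039) - 1941)*(8 + 7) = (-717 - 1941)*15 = -2658*15 = -39870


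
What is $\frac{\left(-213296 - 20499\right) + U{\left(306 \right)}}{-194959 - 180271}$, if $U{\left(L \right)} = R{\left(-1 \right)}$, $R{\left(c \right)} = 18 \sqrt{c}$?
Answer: $\frac{46759}{75046} - \frac{9 i}{187615} \approx 0.62307 - 4.7971 \cdot 10^{-5} i$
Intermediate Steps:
$U{\left(L \right)} = 18 i$ ($U{\left(L \right)} = 18 \sqrt{-1} = 18 i$)
$\frac{\left(-213296 - 20499\right) + U{\left(306 \right)}}{-194959 - 180271} = \frac{\left(-213296 - 20499\right) + 18 i}{-194959 - 180271} = \frac{\left(-213296 - 20499\right) + 18 i}{-375230} = \left(-233795 + 18 i\right) \left(- \frac{1}{375230}\right) = \frac{46759}{75046} - \frac{9 i}{187615}$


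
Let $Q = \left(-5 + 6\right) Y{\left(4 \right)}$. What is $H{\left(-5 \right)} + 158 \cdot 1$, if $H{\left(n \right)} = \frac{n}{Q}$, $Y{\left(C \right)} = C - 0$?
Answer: $\frac{627}{4} \approx 156.75$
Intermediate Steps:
$Y{\left(C \right)} = C$ ($Y{\left(C \right)} = C + 0 = C$)
$Q = 4$ ($Q = \left(-5 + 6\right) 4 = 1 \cdot 4 = 4$)
$H{\left(n \right)} = \frac{n}{4}$
$H{\left(-5 \right)} + 158 \cdot 1 = \frac{1}{4} \left(-5\right) + 158 \cdot 1 = - \frac{5}{4} + 158 = \frac{627}{4}$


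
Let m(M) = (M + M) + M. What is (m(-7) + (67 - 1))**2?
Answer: 2025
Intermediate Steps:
m(M) = 3*M (m(M) = 2*M + M = 3*M)
(m(-7) + (67 - 1))**2 = (3*(-7) + (67 - 1))**2 = (-21 + 66)**2 = 45**2 = 2025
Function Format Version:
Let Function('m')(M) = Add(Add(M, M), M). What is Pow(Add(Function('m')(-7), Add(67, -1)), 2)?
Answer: 2025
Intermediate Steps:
Function('m')(M) = Mul(3, M) (Function('m')(M) = Add(Mul(2, M), M) = Mul(3, M))
Pow(Add(Function('m')(-7), Add(67, -1)), 2) = Pow(Add(Mul(3, -7), Add(67, -1)), 2) = Pow(Add(-21, 66), 2) = Pow(45, 2) = 2025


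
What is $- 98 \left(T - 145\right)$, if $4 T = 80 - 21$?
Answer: $\frac{25529}{2} \approx 12765.0$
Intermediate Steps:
$T = \frac{59}{4}$ ($T = \frac{80 - 21}{4} = \frac{1}{4} \cdot 59 = \frac{59}{4} \approx 14.75$)
$- 98 \left(T - 145\right) = - 98 \left(\frac{59}{4} - 145\right) = \left(-98\right) \left(- \frac{521}{4}\right) = \frac{25529}{2}$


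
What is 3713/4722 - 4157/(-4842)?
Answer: 3133975/1905327 ≈ 1.6448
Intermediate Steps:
3713/4722 - 4157/(-4842) = 3713*(1/4722) - 4157*(-1/4842) = 3713/4722 + 4157/4842 = 3133975/1905327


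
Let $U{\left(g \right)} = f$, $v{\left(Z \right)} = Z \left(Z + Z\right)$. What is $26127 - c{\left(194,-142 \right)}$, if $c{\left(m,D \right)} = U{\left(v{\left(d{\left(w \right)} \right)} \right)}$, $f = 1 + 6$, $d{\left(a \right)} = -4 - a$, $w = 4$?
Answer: $26120$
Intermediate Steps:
$f = 7$
$v{\left(Z \right)} = 2 Z^{2}$ ($v{\left(Z \right)} = Z 2 Z = 2 Z^{2}$)
$U{\left(g \right)} = 7$
$c{\left(m,D \right)} = 7$
$26127 - c{\left(194,-142 \right)} = 26127 - 7 = 26120$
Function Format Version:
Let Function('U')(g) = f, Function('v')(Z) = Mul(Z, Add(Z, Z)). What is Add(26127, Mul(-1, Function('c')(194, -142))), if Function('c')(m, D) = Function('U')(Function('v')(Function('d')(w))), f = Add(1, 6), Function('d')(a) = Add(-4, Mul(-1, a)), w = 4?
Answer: 26120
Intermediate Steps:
f = 7
Function('v')(Z) = Mul(2, Pow(Z, 2)) (Function('v')(Z) = Mul(Z, Mul(2, Z)) = Mul(2, Pow(Z, 2)))
Function('U')(g) = 7
Function('c')(m, D) = 7
Add(26127, Mul(-1, Function('c')(194, -142))) = Add(26127, Mul(-1, 7)) = Add(26127, -7) = 26120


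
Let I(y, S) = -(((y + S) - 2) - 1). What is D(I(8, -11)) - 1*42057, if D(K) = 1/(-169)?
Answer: -7107634/169 ≈ -42057.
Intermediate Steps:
I(y, S) = 3 - S - y (I(y, S) = -(((S + y) - 2) - 1) = -((-2 + S + y) - 1) = -(-3 + S + y) = 3 - S - y)
D(K) = -1/169
D(I(8, -11)) - 1*42057 = -1/169 - 1*42057 = -1/169 - 42057 = -7107634/169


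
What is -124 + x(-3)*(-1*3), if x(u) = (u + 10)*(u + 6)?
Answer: -187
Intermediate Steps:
x(u) = (6 + u)*(10 + u) (x(u) = (10 + u)*(6 + u) = (6 + u)*(10 + u))
-124 + x(-3)*(-1*3) = -124 + (60 + (-3)² + 16*(-3))*(-1*3) = -124 + (60 + 9 - 48)*(-3) = -124 + 21*(-3) = -124 - 63 = -187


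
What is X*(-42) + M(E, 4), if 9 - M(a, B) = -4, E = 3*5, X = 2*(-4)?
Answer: 349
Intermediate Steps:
X = -8
E = 15
M(a, B) = 13 (M(a, B) = 9 - 1*(-4) = 9 + 4 = 13)
X*(-42) + M(E, 4) = -8*(-42) + 13 = 336 + 13 = 349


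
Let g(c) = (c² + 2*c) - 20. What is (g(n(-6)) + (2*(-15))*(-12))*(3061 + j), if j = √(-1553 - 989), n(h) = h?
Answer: 1114204 + 364*I*√2542 ≈ 1.1142e+6 + 18352.0*I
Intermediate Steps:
j = I*√2542 (j = √(-2542) = I*√2542 ≈ 50.418*I)
g(c) = -20 + c² + 2*c
(g(n(-6)) + (2*(-15))*(-12))*(3061 + j) = ((-20 + (-6)² + 2*(-6)) + (2*(-15))*(-12))*(3061 + I*√2542) = ((-20 + 36 - 12) - 30*(-12))*(3061 + I*√2542) = (4 + 360)*(3061 + I*√2542) = 364*(3061 + I*√2542) = 1114204 + 364*I*√2542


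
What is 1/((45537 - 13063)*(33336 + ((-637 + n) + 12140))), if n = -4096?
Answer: 1/1323088182 ≈ 7.5581e-10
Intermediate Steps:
1/((45537 - 13063)*(33336 + ((-637 + n) + 12140))) = 1/((45537 - 13063)*(33336 + ((-637 - 4096) + 12140))) = 1/(32474*(33336 + (-4733 + 12140))) = 1/(32474*(33336 + 7407)) = 1/(32474*40743) = 1/1323088182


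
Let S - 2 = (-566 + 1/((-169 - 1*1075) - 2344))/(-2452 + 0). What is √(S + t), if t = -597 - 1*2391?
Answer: I*√14443819310012547/2199444 ≈ 54.642*I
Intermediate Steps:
S = 19626361/8797776 (S = 2 + (-566 + 1/((-169 - 1*1075) - 2344))/(-2452 + 0) = 2 + (-566 + 1/((-169 - 1075) - 2344))/(-2452) = 2 + (-566 + 1/(-1244 - 2344))*(-1/2452) = 2 + (-566 + 1/(-3588))*(-1/2452) = 2 + (-566 - 1/3588)*(-1/2452) = 2 - 2030809/3588*(-1/2452) = 2 + 2030809/8797776 = 19626361/8797776 ≈ 2.2308)
t = -2988 (t = -597 - 2391 = -2988)
√(S + t) = √(19626361/8797776 - 2988) = √(-26268128327/8797776) = I*√14443819310012547/2199444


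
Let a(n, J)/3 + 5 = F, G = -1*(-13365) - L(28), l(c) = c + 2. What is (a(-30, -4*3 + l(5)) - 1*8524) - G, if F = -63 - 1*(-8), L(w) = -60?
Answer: -22129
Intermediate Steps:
l(c) = 2 + c
F = -55 (F = -63 + 8 = -55)
G = 13425 (G = -1*(-13365) - 1*(-60) = 13365 + 60 = 13425)
a(n, J) = -180 (a(n, J) = -15 + 3*(-55) = -15 - 165 = -180)
(a(-30, -4*3 + l(5)) - 1*8524) - G = (-180 - 1*8524) - 1*13425 = (-180 - 8524) - 13425 = -8704 - 13425 = -22129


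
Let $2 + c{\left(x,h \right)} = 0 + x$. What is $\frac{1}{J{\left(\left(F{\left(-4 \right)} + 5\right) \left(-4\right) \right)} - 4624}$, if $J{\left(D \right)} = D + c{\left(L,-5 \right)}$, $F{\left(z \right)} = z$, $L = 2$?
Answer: $- \frac{1}{4628} \approx -0.00021608$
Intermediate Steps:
$c{\left(x,h \right)} = -2 + x$ ($c{\left(x,h \right)} = -2 + \left(0 + x\right) = -2 + x$)
$J{\left(D \right)} = D$ ($J{\left(D \right)} = D + \left(-2 + 2\right) = D + 0 = D$)
$\frac{1}{J{\left(\left(F{\left(-4 \right)} + 5\right) \left(-4\right) \right)} - 4624} = \frac{1}{\left(-4 + 5\right) \left(-4\right) - 4624} = \frac{1}{1 \left(-4\right) - 4624} = \frac{1}{-4 - 4624} = \frac{1}{-4628} = - \frac{1}{4628}$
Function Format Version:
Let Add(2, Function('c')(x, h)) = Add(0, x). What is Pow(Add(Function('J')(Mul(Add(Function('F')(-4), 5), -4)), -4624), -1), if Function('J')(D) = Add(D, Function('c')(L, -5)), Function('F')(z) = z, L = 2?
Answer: Rational(-1, 4628) ≈ -0.00021608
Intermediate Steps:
Function('c')(x, h) = Add(-2, x) (Function('c')(x, h) = Add(-2, Add(0, x)) = Add(-2, x))
Function('J')(D) = D (Function('J')(D) = Add(D, Add(-2, 2)) = Add(D, 0) = D)
Pow(Add(Function('J')(Mul(Add(Function('F')(-4), 5), -4)), -4624), -1) = Pow(Add(Mul(Add(-4, 5), -4), -4624), -1) = Pow(Add(Mul(1, -4), -4624), -1) = Pow(Add(-4, -4624), -1) = Pow(-4628, -1) = Rational(-1, 4628)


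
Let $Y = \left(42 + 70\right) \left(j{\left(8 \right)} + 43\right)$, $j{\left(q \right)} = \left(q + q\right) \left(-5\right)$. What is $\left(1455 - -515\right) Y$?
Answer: $-8163680$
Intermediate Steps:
$j{\left(q \right)} = - 10 q$ ($j{\left(q \right)} = 2 q \left(-5\right) = - 10 q$)
$Y = -4144$ ($Y = \left(42 + 70\right) \left(\left(-10\right) 8 + 43\right) = 112 \left(-80 + 43\right) = 112 \left(-37\right) = -4144$)
$\left(1455 - -515\right) Y = \left(1455 - -515\right) \left(-4144\right) = \left(1455 + 515\right) \left(-4144\right) = 1970 \left(-4144\right) = -8163680$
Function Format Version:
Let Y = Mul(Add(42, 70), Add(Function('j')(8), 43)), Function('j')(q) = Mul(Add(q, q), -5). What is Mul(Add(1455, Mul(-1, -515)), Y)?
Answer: -8163680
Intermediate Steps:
Function('j')(q) = Mul(-10, q) (Function('j')(q) = Mul(Mul(2, q), -5) = Mul(-10, q))
Y = -4144 (Y = Mul(Add(42, 70), Add(Mul(-10, 8), 43)) = Mul(112, Add(-80, 43)) = Mul(112, -37) = -4144)
Mul(Add(1455, Mul(-1, -515)), Y) = Mul(Add(1455, Mul(-1, -515)), -4144) = Mul(Add(1455, 515), -4144) = Mul(1970, -4144) = -8163680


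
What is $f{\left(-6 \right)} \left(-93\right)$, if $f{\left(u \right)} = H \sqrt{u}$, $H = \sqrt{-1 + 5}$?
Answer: $- 186 i \sqrt{6} \approx - 455.6 i$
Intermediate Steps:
$H = 2$ ($H = \sqrt{4} = 2$)
$f{\left(u \right)} = 2 \sqrt{u}$
$f{\left(-6 \right)} \left(-93\right) = 2 \sqrt{-6} \left(-93\right) = 2 i \sqrt{6} \left(-93\right) = - 186 i \sqrt{6}$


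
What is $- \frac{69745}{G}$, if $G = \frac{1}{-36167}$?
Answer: $2522467415$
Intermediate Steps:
$G = - \frac{1}{36167} \approx -2.765 \cdot 10^{-5}$
$- \frac{69745}{G} = - \frac{69745}{- \frac{1}{36167}} = \left(-69745\right) \left(-36167\right) = 2522467415$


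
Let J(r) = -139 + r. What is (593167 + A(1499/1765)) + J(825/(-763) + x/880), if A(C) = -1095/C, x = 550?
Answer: 5414343302173/9149896 ≈ 5.9174e+5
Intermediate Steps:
(593167 + A(1499/1765)) + J(825/(-763) + x/880) = (593167 - 1095/(1499/1765)) + (-139 + (825/(-763) + 550/880)) = (593167 - 1095/(1499*(1/1765))) + (-139 + (825*(-1/763) + 550*(1/880))) = (593167 - 1095/1499/1765) + (-139 + (-825/763 + 5/8)) = (593167 - 1095*1765/1499) + (-139 - 2785/6104) = (593167 - 1932675/1499) - 851241/6104 = 887224658/1499 - 851241/6104 = 5414343302173/9149896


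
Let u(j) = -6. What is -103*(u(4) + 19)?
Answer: -1339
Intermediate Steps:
-103*(u(4) + 19) = -103*(-6 + 19) = -103*13 = -1339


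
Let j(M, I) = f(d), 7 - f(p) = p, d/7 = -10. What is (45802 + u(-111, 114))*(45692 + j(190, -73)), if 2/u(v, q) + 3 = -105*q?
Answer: 25099140347536/11973 ≈ 2.0963e+9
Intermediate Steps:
d = -70 (d = 7*(-10) = -70)
f(p) = 7 - p
j(M, I) = 77 (j(M, I) = 7 - 1*(-70) = 7 + 70 = 77)
u(v, q) = 2/(-3 - 105*q)
(45802 + u(-111, 114))*(45692 + j(190, -73)) = (45802 - 2/(3 + 105*114))*(45692 + 77) = (45802 - 2/(3 + 11970))*45769 = (45802 - 2/11973)*45769 = (548387344/11973)*45769 = 25099140347536/11973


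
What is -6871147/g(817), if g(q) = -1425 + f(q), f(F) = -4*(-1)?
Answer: 6871147/1421 ≈ 4835.4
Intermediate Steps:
f(F) = 4
g(q) = -1421 (g(q) = -1425 + 4 = -1421)
-6871147/g(817) = -6871147/(-1421) = -6871147*(-1/1421) = 6871147/1421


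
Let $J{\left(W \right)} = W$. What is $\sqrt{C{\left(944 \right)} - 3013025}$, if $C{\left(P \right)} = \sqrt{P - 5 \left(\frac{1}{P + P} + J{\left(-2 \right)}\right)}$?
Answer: $\frac{\sqrt{-167813440400 + 118 \sqrt{212535346}}}{236} \approx 1735.8 i$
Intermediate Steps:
$C{\left(P \right)} = \sqrt{10 + P - \frac{5}{2 P}}$ ($C{\left(P \right)} = \sqrt{P - 5 \left(\frac{1}{P + P} - 2\right)} = \sqrt{P - 5 \left(\frac{1}{2 P} - 2\right)} = \sqrt{P - 5 \left(-2 + \frac{1}{2 P}\right)} = \sqrt{P + \left(10 - \frac{5}{2 P}\right)} = \sqrt{10 + P - \frac{5}{2 P}}$)
$\sqrt{C{\left(944 \right)} - 3013025} = \sqrt{\frac{\sqrt{40 - \frac{10}{944} + 4 \cdot 944}}{2} - 3013025} = \sqrt{\frac{\sqrt{40 - \frac{5}{472} + 3776}}{2} - 3013025} = \sqrt{\frac{\sqrt{\frac{1801147}{472}}}{2} - 3013025} = \sqrt{\frac{\frac{1}{236} \sqrt{212535346}}{2} - 3013025} = \sqrt{\frac{\sqrt{212535346}}{472} - 3013025} = \sqrt{-3013025 + \frac{\sqrt{212535346}}{472}}$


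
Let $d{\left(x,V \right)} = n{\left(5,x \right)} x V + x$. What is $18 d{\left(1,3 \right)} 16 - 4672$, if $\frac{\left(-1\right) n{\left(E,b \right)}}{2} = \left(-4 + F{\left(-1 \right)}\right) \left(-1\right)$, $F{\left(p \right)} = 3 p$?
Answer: $-16480$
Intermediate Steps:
$n{\left(E,b \right)} = -14$ ($n{\left(E,b \right)} = - 2 \left(-4 + 3 \left(-1\right)\right) \left(-1\right) = - 2 \left(-4 - 3\right) \left(-1\right) = - 2 \left(\left(-7\right) \left(-1\right)\right) = \left(-2\right) 7 = -14$)
$d{\left(x,V \right)} = x - 14 V x$ ($d{\left(x,V \right)} = - 14 x V + x = - 14 V x + x = x - 14 V x$)
$18 d{\left(1,3 \right)} 16 - 4672 = 18 \cdot 1 \left(1 - 42\right) 16 - 4672 = 18 \cdot 1 \left(-41\right) 16 - 4672 = 18 \left(-41\right) 16 - 4672 = \left(-738\right) 16 - 4672 = -11808 - 4672 = -16480$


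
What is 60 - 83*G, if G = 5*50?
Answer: -20690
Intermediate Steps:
G = 250
60 - 83*G = 60 - 83*250 = 60 - 20750 = -20690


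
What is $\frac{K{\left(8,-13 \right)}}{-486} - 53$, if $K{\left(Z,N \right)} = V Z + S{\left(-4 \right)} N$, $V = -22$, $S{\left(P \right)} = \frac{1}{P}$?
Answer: $- \frac{102341}{1944} \approx -52.645$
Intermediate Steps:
$K{\left(Z,N \right)} = - 22 Z - \frac{N}{4}$ ($K{\left(Z,N \right)} = - 22 Z + \frac{N}{-4} = - 22 Z - \frac{N}{4}$)
$\frac{K{\left(8,-13 \right)}}{-486} - 53 = \frac{\left(-22\right) 8 - - \frac{13}{4}}{-486} - 53 = \left(-176 + \frac{13}{4}\right) \left(- \frac{1}{486}\right) - 53 = \left(- \frac{691}{4}\right) \left(- \frac{1}{486}\right) - 53 = \frac{691}{1944} - 53 = - \frac{102341}{1944}$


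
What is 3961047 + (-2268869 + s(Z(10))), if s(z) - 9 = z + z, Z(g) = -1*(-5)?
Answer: 1692197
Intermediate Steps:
Z(g) = 5
s(z) = 9 + 2*z (s(z) = 9 + (z + z) = 9 + 2*z)
3961047 + (-2268869 + s(Z(10))) = 3961047 + (-2268869 + (9 + 2*5)) = 3961047 + (-2268869 + (9 + 10)) = 3961047 + (-2268869 + 19) = 3961047 - 2268850 = 1692197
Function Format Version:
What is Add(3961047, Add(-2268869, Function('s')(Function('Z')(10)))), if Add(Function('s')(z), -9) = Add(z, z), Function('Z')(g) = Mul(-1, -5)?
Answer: 1692197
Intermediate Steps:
Function('Z')(g) = 5
Function('s')(z) = Add(9, Mul(2, z)) (Function('s')(z) = Add(9, Add(z, z)) = Add(9, Mul(2, z)))
Add(3961047, Add(-2268869, Function('s')(Function('Z')(10)))) = Add(3961047, Add(-2268869, Add(9, Mul(2, 5)))) = Add(3961047, Add(-2268869, Add(9, 10))) = Add(3961047, Add(-2268869, 19)) = Add(3961047, -2268850) = 1692197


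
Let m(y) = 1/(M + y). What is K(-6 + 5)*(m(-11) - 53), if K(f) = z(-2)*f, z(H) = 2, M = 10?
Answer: 108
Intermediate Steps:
m(y) = 1/(10 + y)
K(f) = 2*f
K(-6 + 5)*(m(-11) - 53) = (2*(-6 + 5))*(1/(10 - 11) - 53) = (2*(-1))*(1/(-1) - 53) = -2*(-1 - 53) = -2*(-54) = 108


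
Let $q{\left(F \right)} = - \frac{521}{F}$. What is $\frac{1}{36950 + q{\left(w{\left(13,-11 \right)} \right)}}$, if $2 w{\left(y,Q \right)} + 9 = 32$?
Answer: $\frac{23}{848808} \approx 2.7097 \cdot 10^{-5}$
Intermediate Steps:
$w{\left(y,Q \right)} = \frac{23}{2}$ ($w{\left(y,Q \right)} = - \frac{9}{2} + \frac{1}{2} \cdot 32 = - \frac{9}{2} + 16 = \frac{23}{2}$)
$\frac{1}{36950 + q{\left(w{\left(13,-11 \right)} \right)}} = \frac{1}{36950 - \frac{521}{\frac{23}{2}}} = \frac{1}{36950 - \frac{1042}{23}} = \frac{1}{\frac{848808}{23}} = \frac{23}{848808}$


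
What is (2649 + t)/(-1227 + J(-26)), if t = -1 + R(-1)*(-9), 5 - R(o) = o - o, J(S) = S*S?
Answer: -137/29 ≈ -4.7241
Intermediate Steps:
J(S) = S²
R(o) = 5 (R(o) = 5 - (o - o) = 5 - 1*0 = 5 + 0 = 5)
t = -46 (t = -1 + 5*(-9) = -1 - 45 = -46)
(2649 + t)/(-1227 + J(-26)) = (2649 - 46)/(-1227 + (-26)²) = 2603/(-1227 + 676) = 2603/(-551) = 2603*(-1/551) = -137/29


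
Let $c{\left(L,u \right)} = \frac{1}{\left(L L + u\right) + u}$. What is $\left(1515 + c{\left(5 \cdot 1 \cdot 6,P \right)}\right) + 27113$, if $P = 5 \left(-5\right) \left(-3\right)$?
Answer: $\frac{30059401}{1050} \approx 28628.0$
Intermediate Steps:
$P = 75$ ($P = \left(-25\right) \left(-3\right) = 75$)
$c{\left(L,u \right)} = \frac{1}{L^{2} + 2 u}$ ($c{\left(L,u \right)} = \frac{1}{\left(L^{2} + u\right) + u} = \frac{1}{\left(u + L^{2}\right) + u} = \frac{1}{L^{2} + 2 u}$)
$\left(1515 + c{\left(5 \cdot 1 \cdot 6,P \right)}\right) + 27113 = \left(1515 + \frac{1}{\left(5 \cdot 1 \cdot 6\right)^{2} + 2 \cdot 75}\right) + 27113 = \left(1515 + \frac{1}{\left(5 \cdot 6\right)^{2} + 150}\right) + 27113 = \left(1515 + \frac{1}{30^{2} + 150}\right) + 27113 = \left(1515 + \frac{1}{900 + 150}\right) + 27113 = \left(1515 + \frac{1}{1050}\right) + 27113 = \frac{1590751}{1050} + 27113 = \frac{30059401}{1050}$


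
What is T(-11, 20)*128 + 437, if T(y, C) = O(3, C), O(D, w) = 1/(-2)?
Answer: 373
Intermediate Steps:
O(D, w) = -1/2
T(y, C) = -1/2
T(-11, 20)*128 + 437 = -1/2*128 + 437 = -64 + 437 = 373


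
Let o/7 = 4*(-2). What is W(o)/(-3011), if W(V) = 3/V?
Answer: 3/168616 ≈ 1.7792e-5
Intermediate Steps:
o = -56 (o = 7*(4*(-2)) = 7*(-8) = -56)
W(o)/(-3011) = (3/(-56))/(-3011) = (3*(-1/56))*(-1/3011) = -3/56*(-1/3011) = 3/168616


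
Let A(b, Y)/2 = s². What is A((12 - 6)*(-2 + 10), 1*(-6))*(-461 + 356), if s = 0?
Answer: 0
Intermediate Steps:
A(b, Y) = 0 (A(b, Y) = 2*0² = 2*0 = 0)
A((12 - 6)*(-2 + 10), 1*(-6))*(-461 + 356) = 0*(-461 + 356) = 0*(-105) = 0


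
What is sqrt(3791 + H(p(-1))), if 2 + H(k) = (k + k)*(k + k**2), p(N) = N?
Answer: 3*sqrt(421) ≈ 61.555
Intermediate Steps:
H(k) = -2 + 2*k*(k + k**2) (H(k) = -2 + (k + k)*(k + k**2) = -2 + (2*k)*(k + k**2) = -2 + 2*k*(k + k**2))
sqrt(3791 + H(p(-1))) = sqrt(3791 + (-2 + 2*(-1)**2 + 2*(-1)**3)) = sqrt(3791 + (-2 + 2*1 + 2*(-1))) = sqrt(3791 + (-2 + 2 - 2)) = sqrt(3791 - 2) = sqrt(3789) = 3*sqrt(421)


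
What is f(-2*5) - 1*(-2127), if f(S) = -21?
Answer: 2106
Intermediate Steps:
f(-2*5) - 1*(-2127) = -21 - 1*(-2127) = -21 + 2127 = 2106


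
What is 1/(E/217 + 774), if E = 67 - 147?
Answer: 217/167878 ≈ 0.0012926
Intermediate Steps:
E = -80
1/(E/217 + 774) = 1/(-80/217 + 774) = 1/(167878/217) = 217/167878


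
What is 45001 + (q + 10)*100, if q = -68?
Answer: 39201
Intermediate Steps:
45001 + (q + 10)*100 = 45001 + (-68 + 10)*100 = 45001 - 58*100 = 45001 - 5800 = 39201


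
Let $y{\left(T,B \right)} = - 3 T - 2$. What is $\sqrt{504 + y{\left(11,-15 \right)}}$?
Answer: $\sqrt{469} \approx 21.656$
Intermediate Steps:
$y{\left(T,B \right)} = -2 - 3 T$
$\sqrt{504 + y{\left(11,-15 \right)}} = \sqrt{504 - 35} = \sqrt{469}$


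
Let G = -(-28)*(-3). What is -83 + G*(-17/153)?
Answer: -221/3 ≈ -73.667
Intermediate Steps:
G = -84 (G = -1*84 = -84)
-83 + G*(-17/153) = -83 - (-1428)/153 = -83 - 84*(-⅑) = -83 + 28/3 = -221/3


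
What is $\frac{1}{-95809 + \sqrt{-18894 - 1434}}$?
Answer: $- \frac{13687}{1311340687} - \frac{22 i \sqrt{42}}{9179384809} \approx -1.0437 \cdot 10^{-5} - 1.5532 \cdot 10^{-8} i$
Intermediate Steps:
$\frac{1}{-95809 + \sqrt{-18894 - 1434}} = \frac{1}{-95809 + \sqrt{-20328}} = \frac{1}{-95809 + 22 i \sqrt{42}}$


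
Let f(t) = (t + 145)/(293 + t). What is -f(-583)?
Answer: -219/145 ≈ -1.5103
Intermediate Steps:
f(t) = (145 + t)/(293 + t)
-f(-583) = -(145 - 583)/(293 - 583) = -(-438)/(-290) = -(-1)*(-438)/290 = -1*219/145 = -219/145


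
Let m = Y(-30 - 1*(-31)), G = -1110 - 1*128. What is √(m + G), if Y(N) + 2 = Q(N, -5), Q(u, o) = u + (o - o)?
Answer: I*√1239 ≈ 35.199*I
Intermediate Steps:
Q(u, o) = u (Q(u, o) = u + 0 = u)
G = -1238 (G = -1110 - 128 = -1238)
Y(N) = -2 + N
m = -1 (m = -2 + (-30 - 1*(-31)) = -2 + (-30 + 31) = -2 + 1 = -1)
√(m + G) = √(-1 - 1238) = √(-1239) = I*√1239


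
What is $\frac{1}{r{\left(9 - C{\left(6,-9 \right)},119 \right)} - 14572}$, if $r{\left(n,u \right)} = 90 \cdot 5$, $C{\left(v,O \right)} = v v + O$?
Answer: $- \frac{1}{14122} \approx -7.0811 \cdot 10^{-5}$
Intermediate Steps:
$C{\left(v,O \right)} = O + v^{2}$ ($C{\left(v,O \right)} = v^{2} + O = O + v^{2}$)
$r{\left(n,u \right)} = 450$
$\frac{1}{r{\left(9 - C{\left(6,-9 \right)},119 \right)} - 14572} = \frac{1}{450 - 14572} = \frac{1}{-14122} = - \frac{1}{14122}$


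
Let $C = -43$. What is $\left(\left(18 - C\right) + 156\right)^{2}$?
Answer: $47089$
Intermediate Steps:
$\left(\left(18 - C\right) + 156\right)^{2} = \left(\left(18 - -43\right) + 156\right)^{2} = \left(\left(18 + 43\right) + 156\right)^{2} = \left(61 + 156\right)^{2} = 217^{2} = 47089$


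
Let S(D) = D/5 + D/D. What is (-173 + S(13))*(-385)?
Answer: 65219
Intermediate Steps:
S(D) = 1 + D/5 (S(D) = D*(⅕) + 1 = D/5 + 1 = 1 + D/5)
(-173 + S(13))*(-385) = (-173 + (1 + (⅕)*13))*(-385) = (-173 + (1 + 13/5))*(-385) = (-173 + 18/5)*(-385) = -847/5*(-385) = 65219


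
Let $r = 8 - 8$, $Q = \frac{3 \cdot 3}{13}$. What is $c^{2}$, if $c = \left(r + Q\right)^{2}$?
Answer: $\frac{6561}{28561} \approx 0.22972$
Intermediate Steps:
$Q = \frac{9}{13}$ ($Q = 9 \cdot \frac{1}{13} = \frac{9}{13} \approx 0.69231$)
$r = 0$ ($r = 8 - 8 = 0$)
$c = \frac{81}{169}$ ($c = \left(0 + \frac{9}{13}\right)^{2} = \left(\frac{9}{13}\right)^{2} = \frac{81}{169} \approx 0.47929$)
$c^{2} = \left(\frac{81}{169}\right)^{2} = \frac{6561}{28561}$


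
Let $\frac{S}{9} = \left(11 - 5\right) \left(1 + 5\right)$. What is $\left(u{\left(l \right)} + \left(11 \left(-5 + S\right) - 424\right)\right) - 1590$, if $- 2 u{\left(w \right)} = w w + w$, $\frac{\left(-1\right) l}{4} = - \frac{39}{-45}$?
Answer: $\frac{335413}{225} \approx 1490.7$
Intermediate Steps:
$S = 324$ ($S = 9 \left(11 - 5\right) \left(1 + 5\right) = 9 \cdot 6 \cdot 6 = 9 \cdot 36 = 324$)
$l = - \frac{52}{15}$ ($l = - 4 \left(- \frac{39}{-45}\right) = - 4 \left(\left(-39\right) \left(- \frac{1}{45}\right)\right) = \left(-4\right) \frac{13}{15} = - \frac{52}{15} \approx -3.4667$)
$u{\left(w \right)} = - \frac{w}{2} - \frac{w^{2}}{2}$ ($u{\left(w \right)} = - \frac{w w + w}{2} = - \frac{w^{2} + w}{2} = - \frac{w + w^{2}}{2} = - \frac{w}{2} - \frac{w^{2}}{2}$)
$\left(u{\left(l \right)} + \left(11 \left(-5 + S\right) - 424\right)\right) - 1590 = \left(\left(- \frac{1}{2}\right) \left(- \frac{52}{15}\right) \left(1 - \frac{52}{15}\right) - \left(424 - 11 \left(-5 + 324\right)\right)\right) - 1590 = \left(\left(- \frac{1}{2}\right) \left(- \frac{52}{15}\right) \left(- \frac{37}{15}\right) + \left(11 \cdot 319 - 424\right)\right) - 1590 = \left(- \frac{962}{225} + \left(3509 - 424\right)\right) - 1590 = \left(- \frac{962}{225} + 3085\right) - 1590 = \frac{693163}{225} - 1590 = \frac{335413}{225}$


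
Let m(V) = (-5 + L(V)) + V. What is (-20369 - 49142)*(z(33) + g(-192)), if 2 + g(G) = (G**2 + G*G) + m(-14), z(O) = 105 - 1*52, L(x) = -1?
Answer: -5127061849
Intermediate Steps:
m(V) = -6 + V (m(V) = (-5 - 1) + V = -6 + V)
z(O) = 53 (z(O) = 105 - 52 = 53)
g(G) = -22 + 2*G**2 (g(G) = -2 + ((G**2 + G*G) + (-6 - 14)) = -2 + ((G**2 + G**2) - 20) = -2 + (2*G**2 - 20) = -2 + (-20 + 2*G**2) = -22 + 2*G**2)
(-20369 - 49142)*(z(33) + g(-192)) = (-20369 - 49142)*(53 + (-22 + 2*(-192)**2)) = -69511*(53 + (-22 + 2*36864)) = -69511*(53 + (-22 + 73728)) = -69511*(53 + 73706) = -69511*73759 = -5127061849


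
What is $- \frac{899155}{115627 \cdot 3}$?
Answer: $- \frac{899155}{346881} \approx -2.5921$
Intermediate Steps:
$- \frac{899155}{115627 \cdot 3} = - \frac{899155}{346881}$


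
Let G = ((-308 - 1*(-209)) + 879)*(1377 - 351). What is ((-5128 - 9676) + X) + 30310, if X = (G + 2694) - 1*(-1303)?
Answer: 819783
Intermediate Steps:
G = 800280 (G = ((-308 + 209) + 879)*1026 = (-99 + 879)*1026 = 780*1026 = 800280)
X = 804277 (X = (800280 + 2694) - 1*(-1303) = 802974 + 1303 = 804277)
((-5128 - 9676) + X) + 30310 = ((-5128 - 9676) + 804277) + 30310 = (-14804 + 804277) + 30310 = 789473 + 30310 = 819783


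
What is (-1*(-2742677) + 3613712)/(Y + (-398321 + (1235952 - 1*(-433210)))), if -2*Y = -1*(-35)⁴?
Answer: 12712778/4042307 ≈ 3.1449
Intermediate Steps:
Y = 1500625/2 (Y = -(-1)*(-35)⁴/2 = -(-1)*1500625/2 = -½*(-1500625) = 1500625/2 ≈ 7.5031e+5)
(-1*(-2742677) + 3613712)/(Y + (-398321 + (1235952 - 1*(-433210)))) = (-1*(-2742677) + 3613712)/(1500625/2 + (-398321 + (1235952 - 1*(-433210)))) = (2742677 + 3613712)/(1500625/2 + (-398321 + (1235952 + 433210))) = 6356389/(1500625/2 + (-398321 + 1669162)) = 6356389/(1500625/2 + 1270841) = 6356389/(4042307/2) = 6356389*(2/4042307) = 12712778/4042307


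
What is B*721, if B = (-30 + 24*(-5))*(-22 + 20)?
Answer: 216300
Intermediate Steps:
B = 300 (B = (-30 - 120)*(-2) = -150*(-2) = 300)
B*721 = 300*721 = 216300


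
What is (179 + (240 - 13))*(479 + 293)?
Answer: 313432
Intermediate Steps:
(179 + (240 - 13))*(479 + 293) = (179 + 227)*772 = 406*772 = 313432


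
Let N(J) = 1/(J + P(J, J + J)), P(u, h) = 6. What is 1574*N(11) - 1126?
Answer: -17568/17 ≈ -1033.4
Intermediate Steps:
N(J) = 1/(6 + J) (N(J) = 1/(J + 6) = 1/(6 + J))
1574*N(11) - 1126 = 1574/(6 + 11) - 1126 = 1574/17 - 1126 = -17568/17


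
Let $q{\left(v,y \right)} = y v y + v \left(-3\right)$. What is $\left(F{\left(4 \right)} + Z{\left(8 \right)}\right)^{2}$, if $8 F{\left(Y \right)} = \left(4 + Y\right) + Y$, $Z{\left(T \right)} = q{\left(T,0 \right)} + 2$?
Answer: $\frac{1681}{4} \approx 420.25$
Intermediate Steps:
$q{\left(v,y \right)} = - 3 v + v y^{2}$ ($q{\left(v,y \right)} = v y y - 3 v = v y^{2} - 3 v = - 3 v + v y^{2}$)
$Z{\left(T \right)} = 2 - 3 T$ ($Z{\left(T \right)} = T \left(-3 + 0^{2}\right) + 2 = T \left(-3 + 0\right) + 2 = T \left(-3\right) + 2 = - 3 T + 2 = 2 - 3 T$)
$F{\left(Y \right)} = \frac{1}{2} + \frac{Y}{4}$ ($F{\left(Y \right)} = \frac{\left(4 + Y\right) + Y}{8} = \frac{4 + 2 Y}{8} = \frac{1}{2} + \frac{Y}{4}$)
$\left(F{\left(4 \right)} + Z{\left(8 \right)}\right)^{2} = \left(\left(\frac{1}{2} + \frac{1}{4} \cdot 4\right) + \left(2 - 24\right)\right)^{2} = \left(\left(\frac{1}{2} + 1\right) + \left(2 - 24\right)\right)^{2} = \left(\frac{3}{2} - 22\right)^{2} = \left(- \frac{41}{2}\right)^{2} = \frac{1681}{4}$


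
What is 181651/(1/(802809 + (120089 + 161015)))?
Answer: 196893880363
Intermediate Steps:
181651/(1/(802809 + (120089 + 161015))) = 181651/(1/(802809 + 281104)) = 181651/(1/1083913) = 181651*1083913 = 196893880363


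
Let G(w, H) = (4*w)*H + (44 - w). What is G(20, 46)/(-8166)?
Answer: -1852/4083 ≈ -0.45359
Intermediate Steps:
G(w, H) = 44 - w + 4*H*w (G(w, H) = 4*H*w + (44 - w) = 44 - w + 4*H*w)
G(20, 46)/(-8166) = (44 - 1*20 + 4*46*20)/(-8166) = (44 - 20 + 3680)*(-1/8166) = 3704*(-1/8166) = -1852/4083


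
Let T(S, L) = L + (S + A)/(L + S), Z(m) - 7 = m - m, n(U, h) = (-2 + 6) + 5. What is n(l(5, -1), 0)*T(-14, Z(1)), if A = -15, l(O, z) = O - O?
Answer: 702/7 ≈ 100.29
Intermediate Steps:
l(O, z) = 0
n(U, h) = 9 (n(U, h) = 4 + 5 = 9)
Z(m) = 7 (Z(m) = 7 + (m - m) = 7 + 0 = 7)
T(S, L) = L + (-15 + S)/(L + S) (T(S, L) = L + (S - 15)/(L + S) = L + (-15 + S)/(L + S))
n(l(5, -1), 0)*T(-14, Z(1)) = 9*((-15 - 14 + 7² + 7*(-14))/(7 - 14)) = 9*((-15 - 14 + 49 - 98)/(-7)) = 9*(-⅐*(-78)) = 9*(78/7) = 702/7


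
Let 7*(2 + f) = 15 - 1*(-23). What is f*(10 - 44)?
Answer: -816/7 ≈ -116.57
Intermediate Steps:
f = 24/7 (f = -2 + (15 - 1*(-23))/7 = -2 + (15 + 23)/7 = -2 + (⅐)*38 = -2 + 38/7 = 24/7 ≈ 3.4286)
f*(10 - 44) = 24*(10 - 44)/7 = (24/7)*(-34) = -816/7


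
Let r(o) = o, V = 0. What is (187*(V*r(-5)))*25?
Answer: 0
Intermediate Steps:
(187*(V*r(-5)))*25 = (187*(0*(-5)))*25 = (187*0)*25 = 0*25 = 0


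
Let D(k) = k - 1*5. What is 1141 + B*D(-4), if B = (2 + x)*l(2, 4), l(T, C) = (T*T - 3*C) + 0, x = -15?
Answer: 205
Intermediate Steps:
l(T, C) = T² - 3*C (l(T, C) = (T² - 3*C) + 0 = T² - 3*C)
B = 104 (B = (2 - 15)*(2² - 3*4) = -13*(4 - 12) = -13*(-8) = 104)
D(k) = -5 + k (D(k) = k - 5 = -5 + k)
1141 + B*D(-4) = 1141 + 104*(-5 - 4) = 1141 + 104*(-9) = 1141 - 936 = 205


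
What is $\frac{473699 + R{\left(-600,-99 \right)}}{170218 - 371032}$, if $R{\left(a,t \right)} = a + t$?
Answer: $- \frac{236500}{100407} \approx -2.3554$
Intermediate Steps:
$\frac{473699 + R{\left(-600,-99 \right)}}{170218 - 371032} = \frac{473699 - 699}{170218 - 371032} = \frac{473699 - 699}{-200814} = 473000 \left(- \frac{1}{200814}\right) = - \frac{236500}{100407}$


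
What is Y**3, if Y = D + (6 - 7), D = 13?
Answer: 1728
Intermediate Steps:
Y = 12 (Y = 13 + (6 - 7) = 13 - 1 = 12)
Y**3 = 12**3 = 1728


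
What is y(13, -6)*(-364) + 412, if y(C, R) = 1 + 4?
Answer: -1408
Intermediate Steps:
y(C, R) = 5
y(13, -6)*(-364) + 412 = 5*(-364) + 412 = -1820 + 412 = -1408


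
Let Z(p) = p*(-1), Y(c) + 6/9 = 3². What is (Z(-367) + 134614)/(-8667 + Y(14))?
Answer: -404943/25976 ≈ -15.589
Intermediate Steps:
Y(c) = 25/3 (Y(c) = -⅔ + 3² = -⅔ + 9 = 25/3)
Z(p) = -p
(Z(-367) + 134614)/(-8667 + Y(14)) = (-1*(-367) + 134614)/(-8667 + 25/3) = (367 + 134614)/(-25976/3) = 134981*(-3/25976) = -404943/25976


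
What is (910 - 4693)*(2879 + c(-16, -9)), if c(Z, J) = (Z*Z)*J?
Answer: -2175225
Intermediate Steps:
c(Z, J) = J*Z² (c(Z, J) = Z²*J = J*Z²)
(910 - 4693)*(2879 + c(-16, -9)) = (910 - 4693)*(2879 - 9*(-16)²) = -3783*(2879 - 9*256) = -3783*(2879 - 2304) = -3783*575 = -2175225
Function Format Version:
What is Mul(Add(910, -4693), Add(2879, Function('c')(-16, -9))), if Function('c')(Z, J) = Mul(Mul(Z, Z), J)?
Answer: -2175225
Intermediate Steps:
Function('c')(Z, J) = Mul(J, Pow(Z, 2)) (Function('c')(Z, J) = Mul(Pow(Z, 2), J) = Mul(J, Pow(Z, 2)))
Mul(Add(910, -4693), Add(2879, Function('c')(-16, -9))) = Mul(Add(910, -4693), Add(2879, Mul(-9, Pow(-16, 2)))) = Mul(-3783, Add(2879, Mul(-9, 256))) = Mul(-3783, Add(2879, -2304)) = Mul(-3783, 575) = -2175225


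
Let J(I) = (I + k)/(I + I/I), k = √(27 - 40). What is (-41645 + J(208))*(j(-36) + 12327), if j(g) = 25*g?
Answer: -99456002919/209 + 11427*I*√13/209 ≈ -4.7587e+8 + 197.13*I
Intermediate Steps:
k = I*√13 (k = √(-13) = I*√13 ≈ 3.6056*I)
J(I) = (I + I*√13)/(1 + I) (J(I) = (I + I*√13)/(I + I/I) = (I + I*√13)/(I + 1) = (I + I*√13)/(1 + I))
(-41645 + J(208))*(j(-36) + 12327) = (-41645 + (208 + I*√13)/(1 + 208))*(25*(-36) + 12327) = (-41645 + (208 + I*√13)/209)*(-900 + 12327) = (-41645 + (208 + I*√13)/209)*11427 = (-41645 + (208/209 + I*√13/209))*11427 = (-8703597/209 + I*√13/209)*11427 = -99456002919/209 + 11427*I*√13/209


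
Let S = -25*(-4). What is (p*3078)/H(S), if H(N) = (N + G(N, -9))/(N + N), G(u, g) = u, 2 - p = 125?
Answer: -378594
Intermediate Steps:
p = -123 (p = 2 - 1*125 = 2 - 125 = -123)
S = 100
H(N) = 1 (H(N) = (N + N)/(N + N) = (2*N)/((2*N)) = (2*N)*(1/(2*N)) = 1)
(p*3078)/H(S) = -123*3078/1 = -378594*1 = -378594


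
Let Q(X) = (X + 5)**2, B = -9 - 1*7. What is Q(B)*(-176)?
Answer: -21296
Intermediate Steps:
B = -16 (B = -9 - 7 = -16)
Q(X) = (5 + X)**2
Q(B)*(-176) = (5 - 16)**2*(-176) = (-11)**2*(-176) = 121*(-176) = -21296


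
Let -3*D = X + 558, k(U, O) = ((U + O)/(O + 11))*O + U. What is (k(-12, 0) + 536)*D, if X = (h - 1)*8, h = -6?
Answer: -263048/3 ≈ -87683.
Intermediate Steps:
X = -56 (X = (-6 - 1)*8 = -7*8 = -56)
k(U, O) = U + O*(O + U)/(11 + O) (k(U, O) = ((O + U)/(11 + O))*O + U = O*(O + U)/(11 + O) + U = U + O*(O + U)/(11 + O))
D = -502/3 (D = -(-56 + 558)/3 = -⅓*502 = -502/3 ≈ -167.33)
(k(-12, 0) + 536)*D = ((0² + 11*(-12) + 2*0*(-12))/(11 + 0) + 536)*(-502/3) = ((0 - 132 + 0)/11 + 536)*(-502/3) = ((1/11)*(-132) + 536)*(-502/3) = (-12 + 536)*(-502/3) = 524*(-502/3) = -263048/3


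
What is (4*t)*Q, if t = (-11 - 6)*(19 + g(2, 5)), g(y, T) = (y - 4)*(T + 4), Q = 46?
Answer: -3128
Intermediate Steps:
g(y, T) = (-4 + y)*(4 + T)
t = -17 (t = (-11 - 6)*(19 + (-16 - 4*5 + 4*2 + 5*2)) = -17*(19 + (-16 - 20 + 8 + 10)) = -17*(19 - 18) = -17*1 = -17)
(4*t)*Q = (4*(-17))*46 = -68*46 = -3128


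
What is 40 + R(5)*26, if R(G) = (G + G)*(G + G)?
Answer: 2640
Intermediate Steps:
R(G) = 4*G² (R(G) = (2*G)*(2*G) = 4*G²)
40 + R(5)*26 = 40 + (4*5²)*26 = 40 + (4*25)*26 = 40 + 100*26 = 40 + 2600 = 2640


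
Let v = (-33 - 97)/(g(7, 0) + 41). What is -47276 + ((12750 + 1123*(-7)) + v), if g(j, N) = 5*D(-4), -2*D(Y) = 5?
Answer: -2416319/57 ≈ -42392.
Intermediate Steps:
D(Y) = -5/2 (D(Y) = -½*5 = -5/2)
g(j, N) = -25/2 (g(j, N) = 5*(-5/2) = -25/2)
v = -260/57 (v = (-33 - 97)/(-25/2 + 41) = -130/(57/2) = (2/57)*(-130) = -260/57 ≈ -4.5614)
-47276 + ((12750 + 1123*(-7)) + v) = -47276 + ((12750 + 1123*(-7)) - 260/57) = -47276 + ((12750 - 7861) - 260/57) = -47276 + (4889 - 260/57) = -47276 + 278413/57 = -2416319/57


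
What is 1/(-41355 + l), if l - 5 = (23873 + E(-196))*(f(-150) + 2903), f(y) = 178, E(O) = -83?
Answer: 1/73255640 ≈ 1.3651e-8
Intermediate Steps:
l = 73296995 (l = 5 + (23873 - 83)*(178 + 2903) = 5 + 23790*3081 = 5 + 73296990 = 73296995)
1/(-41355 + l) = 1/(-41355 + 73296995) = 1/73255640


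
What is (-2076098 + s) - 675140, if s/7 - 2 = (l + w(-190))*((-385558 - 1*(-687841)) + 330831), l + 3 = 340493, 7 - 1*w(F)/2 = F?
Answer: 1510726278208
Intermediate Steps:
w(F) = 14 - 2*F
l = 340490 (l = -3 + 340493 = 340490)
s = 1510729029446 (s = 14 + 7*((340490 + (14 - 2*(-190)))*((-385558 - 1*(-687841)) + 330831)) = 14 + 7*((340490 + (14 + 380))*((-385558 + 687841) + 330831)) = 14 + 7*((340490 + 394)*(302283 + 330831)) = 14 + 7*(340884*633114) = 14 + 7*215818432776 = 14 + 1510729029432 = 1510729029446)
(-2076098 + s) - 675140 = (-2076098 + 1510729029446) - 675140 = 1510726953348 - 675140 = 1510726278208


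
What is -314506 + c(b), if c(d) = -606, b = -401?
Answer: -315112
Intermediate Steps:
-314506 + c(b) = -314506 - 606 = -315112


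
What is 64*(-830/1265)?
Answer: -10624/253 ≈ -41.992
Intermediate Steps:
64*(-830/1265) = 64*(-830*1/1265) = 64*(-166/253) = -10624/253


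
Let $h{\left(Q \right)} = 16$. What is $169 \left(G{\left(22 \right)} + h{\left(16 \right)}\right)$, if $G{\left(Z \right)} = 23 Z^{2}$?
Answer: $1884012$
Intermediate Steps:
$169 \left(G{\left(22 \right)} + h{\left(16 \right)}\right) = 169 \left(23 \cdot 22^{2} + 16\right) = 169 \left(23 \cdot 484 + 16\right) = 169 \left(11132 + 16\right) = 169 \cdot 11148 = 1884012$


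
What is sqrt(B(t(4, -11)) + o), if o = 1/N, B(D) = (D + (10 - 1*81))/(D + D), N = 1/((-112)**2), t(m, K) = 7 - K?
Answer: sqrt(451531)/6 ≈ 111.99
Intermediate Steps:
N = 1/12544 ≈ 7.9719e-5
B(D) = (-71 + D)/(2*D) (B(D) = (D + (10 - 81))/((2*D)) = (D - 71)*(1/(2*D)) = (-71 + D)*(1/(2*D)) = (-71 + D)/(2*D))
o = 12544 (o = 1/(1/12544) = 12544)
sqrt(B(t(4, -11)) + o) = sqrt((-71 + (7 - 1*(-11)))/(2*(7 - 1*(-11))) + 12544) = sqrt((-71 + (7 + 11))/(2*(7 + 11)) + 12544) = sqrt((1/2)*(-71 + 18)/18 + 12544) = sqrt((1/2)*(1/18)*(-53) + 12544) = sqrt(-53/36 + 12544) = sqrt(451531/36) = sqrt(451531)/6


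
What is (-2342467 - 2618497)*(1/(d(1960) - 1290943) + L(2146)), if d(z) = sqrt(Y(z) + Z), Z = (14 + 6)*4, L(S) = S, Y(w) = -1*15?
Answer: -4435575087175691278961/416633457296 + 1240241*sqrt(65)/416633457296 ≈ -1.0646e+10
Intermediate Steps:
Y(w) = -15
Z = 80 (Z = 20*4 = 80)
d(z) = sqrt(65) (d(z) = sqrt(-15 + 80) = sqrt(65))
(-2342467 - 2618497)*(1/(d(1960) - 1290943) + L(2146)) = (-2342467 - 2618497)*(1/(sqrt(65) - 1290943) + 2146) = -4960964*(1/(-1290943 + sqrt(65)) + 2146) = -4960964*(2146 + 1/(-1290943 + sqrt(65))) = -10646228744 - 4960964/(-1290943 + sqrt(65))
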